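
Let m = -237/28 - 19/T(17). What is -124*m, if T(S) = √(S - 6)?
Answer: 7347/7 + 2356*√11/11 ≈ 1759.9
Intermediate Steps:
T(S) = √(-6 + S)
m = -237/28 - 19*√11/11 (m = -237/28 - 19/√(-6 + 17) = -237*1/28 - 19*√11/11 = -237/28 - 19*√11/11 ≈ -14.193)
-124*m = -124*(-237/28 - 19*√11/11) = 7347/7 + 2356*√11/11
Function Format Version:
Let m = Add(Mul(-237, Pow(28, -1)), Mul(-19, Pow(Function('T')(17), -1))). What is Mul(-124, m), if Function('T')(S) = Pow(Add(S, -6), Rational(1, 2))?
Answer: Add(Rational(7347, 7), Mul(Rational(2356, 11), Pow(11, Rational(1, 2)))) ≈ 1759.9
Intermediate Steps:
Function('T')(S) = Pow(Add(-6, S), Rational(1, 2))
m = Add(Rational(-237, 28), Mul(Rational(-19, 11), Pow(11, Rational(1, 2)))) (m = Add(Mul(-237, Pow(28, -1)), Mul(-19, Pow(Pow(Add(-6, 17), Rational(1, 2)), -1))) = Add(Mul(-237, Rational(1, 28)), Mul(-19, Pow(Pow(11, Rational(1, 2)), -1))) = Add(Rational(-237, 28), Mul(-19, Mul(Rational(1, 11), Pow(11, Rational(1, 2))))) = Add(Rational(-237, 28), Mul(Rational(-19, 11), Pow(11, Rational(1, 2)))) ≈ -14.193)
Mul(-124, m) = Mul(-124, Add(Rational(-237, 28), Mul(Rational(-19, 11), Pow(11, Rational(1, 2))))) = Add(Rational(7347, 7), Mul(Rational(2356, 11), Pow(11, Rational(1, 2))))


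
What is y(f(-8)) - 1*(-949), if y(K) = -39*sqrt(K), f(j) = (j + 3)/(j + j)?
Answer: 949 - 39*sqrt(5)/4 ≈ 927.20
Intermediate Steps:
f(j) = (3 + j)/(2*j) (f(j) = (3 + j)/((2*j)) = (3 + j)*(1/(2*j)) = (3 + j)/(2*j))
y(f(-8)) - 1*(-949) = -39*sqrt(10)*sqrt(-1/(-8))/2 - 1*(-949) = -39*sqrt(5)/4 + 949 = 949 - 39*sqrt(5)/4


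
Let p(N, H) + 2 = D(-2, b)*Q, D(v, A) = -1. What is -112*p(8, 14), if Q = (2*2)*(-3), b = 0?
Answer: -1120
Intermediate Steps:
Q = -12 (Q = 4*(-3) = -12)
p(N, H) = 10 (p(N, H) = -2 - 1*(-12) = -2 + 12 = 10)
-112*p(8, 14) = -112*10 = -1120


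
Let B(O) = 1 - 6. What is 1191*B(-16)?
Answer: -5955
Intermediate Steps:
B(O) = -5
1191*B(-16) = 1191*(-5) = -5955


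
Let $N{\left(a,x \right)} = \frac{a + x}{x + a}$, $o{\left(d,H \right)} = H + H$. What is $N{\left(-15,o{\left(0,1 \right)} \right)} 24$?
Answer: $24$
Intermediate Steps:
$o{\left(d,H \right)} = 2 H$
$N{\left(a,x \right)} = 1$ ($N{\left(a,x \right)} = \frac{a + x}{a + x} = 1$)
$N{\left(-15,o{\left(0,1 \right)} \right)} 24 = 1 \cdot 24 = 24$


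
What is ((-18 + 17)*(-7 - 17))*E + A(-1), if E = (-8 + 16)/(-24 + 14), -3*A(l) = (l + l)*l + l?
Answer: -293/15 ≈ -19.533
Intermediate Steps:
A(l) = -2*l²/3 - l/3 (A(l) = -((l + l)*l + l)/3 = -((2*l)*l + l)/3 = -(2*l² + l)/3 = -(l + 2*l²)/3 = -2*l²/3 - l/3)
E = -⅘ (E = 8/(-10) = 8*(-⅒) = -⅘ ≈ -0.80000)
((-18 + 17)*(-7 - 17))*E + A(-1) = ((-18 + 17)*(-7 - 17))*(-⅘) - ⅓*(-1)*(1 + 2*(-1)) = -1*(-24)*(-⅘) - ⅓*(-1)*(1 - 2) = 24*(-⅘) - ⅓*(-1)*(-1) = -96/5 - ⅓ = -293/15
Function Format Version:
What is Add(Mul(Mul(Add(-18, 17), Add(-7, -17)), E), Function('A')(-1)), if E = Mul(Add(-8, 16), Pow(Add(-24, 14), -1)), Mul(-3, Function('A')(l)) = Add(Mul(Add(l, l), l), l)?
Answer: Rational(-293, 15) ≈ -19.533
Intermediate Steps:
Function('A')(l) = Add(Mul(Rational(-2, 3), Pow(l, 2)), Mul(Rational(-1, 3), l)) (Function('A')(l) = Mul(Rational(-1, 3), Add(Mul(Add(l, l), l), l)) = Mul(Rational(-1, 3), Add(Mul(Mul(2, l), l), l)) = Mul(Rational(-1, 3), Add(Mul(2, Pow(l, 2)), l)) = Mul(Rational(-1, 3), Add(l, Mul(2, Pow(l, 2)))) = Add(Mul(Rational(-2, 3), Pow(l, 2)), Mul(Rational(-1, 3), l)))
E = Rational(-4, 5) (E = Mul(8, Pow(-10, -1)) = Mul(8, Rational(-1, 10)) = Rational(-4, 5) ≈ -0.80000)
Add(Mul(Mul(Add(-18, 17), Add(-7, -17)), E), Function('A')(-1)) = Add(Mul(Mul(Add(-18, 17), Add(-7, -17)), Rational(-4, 5)), Mul(Rational(-1, 3), -1, Add(1, Mul(2, -1)))) = Add(Mul(Mul(-1, -24), Rational(-4, 5)), Mul(Rational(-1, 3), -1, Add(1, -2))) = Add(Mul(24, Rational(-4, 5)), Mul(Rational(-1, 3), -1, -1)) = Add(Rational(-96, 5), Rational(-1, 3)) = Rational(-293, 15)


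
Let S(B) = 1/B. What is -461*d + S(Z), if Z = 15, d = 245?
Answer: -1694174/15 ≈ -1.1294e+5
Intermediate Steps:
S(B) = 1/B
-461*d + S(Z) = -461*245 + 1/15 = -112945 + 1/15 = -1694174/15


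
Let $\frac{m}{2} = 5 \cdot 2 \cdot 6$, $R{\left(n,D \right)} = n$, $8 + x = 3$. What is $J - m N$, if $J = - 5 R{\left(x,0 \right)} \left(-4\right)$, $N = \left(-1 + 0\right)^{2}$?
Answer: $-220$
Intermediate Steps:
$x = -5$ ($x = -8 + 3 = -5$)
$N = 1$ ($N = \left(-1\right)^{2} = 1$)
$m = 120$ ($m = 2 \cdot 5 \cdot 2 \cdot 6 = 2 \cdot 10 \cdot 6 = 2 \cdot 60 = 120$)
$J = -100$ ($J = \left(-5\right) \left(-5\right) \left(-4\right) = 25 \left(-4\right) = -100$)
$J - m N = -100 - 120 \cdot 1 = -100 - 120 = -220$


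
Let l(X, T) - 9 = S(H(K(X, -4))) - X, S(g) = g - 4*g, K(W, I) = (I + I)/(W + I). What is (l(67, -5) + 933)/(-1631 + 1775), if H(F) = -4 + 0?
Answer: 887/144 ≈ 6.1597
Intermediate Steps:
K(W, I) = 2*I/(I + W) (K(W, I) = (2*I)/(I + W) = 2*I/(I + W))
H(F) = -4
S(g) = -3*g
l(X, T) = 21 - X (l(X, T) = 9 + (-3*(-4) - X) = 9 + (12 - X) = 21 - X)
(l(67, -5) + 933)/(-1631 + 1775) = ((21 - 1*67) + 933)/(-1631 + 1775) = ((21 - 67) + 933)/144 = (-46 + 933)*(1/144) = 887*(1/144) = 887/144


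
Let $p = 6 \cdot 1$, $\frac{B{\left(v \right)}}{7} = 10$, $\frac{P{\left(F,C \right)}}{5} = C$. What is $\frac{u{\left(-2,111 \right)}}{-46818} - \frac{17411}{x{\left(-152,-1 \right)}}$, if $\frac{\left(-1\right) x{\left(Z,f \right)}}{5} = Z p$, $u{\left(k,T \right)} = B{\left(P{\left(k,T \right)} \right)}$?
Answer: $- \frac{135911233}{35581680} \approx -3.8197$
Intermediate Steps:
$P{\left(F,C \right)} = 5 C$
$B{\left(v \right)} = 70$ ($B{\left(v \right)} = 7 \cdot 10 = 70$)
$u{\left(k,T \right)} = 70$
$p = 6$
$x{\left(Z,f \right)} = - 30 Z$ ($x{\left(Z,f \right)} = - 5 Z 6 = - 5 \cdot 6 Z = - 30 Z$)
$\frac{u{\left(-2,111 \right)}}{-46818} - \frac{17411}{x{\left(-152,-1 \right)}} = \frac{70}{-46818} - \frac{17411}{\left(-30\right) \left(-152\right)} = 70 \left(- \frac{1}{46818}\right) - \frac{17411}{4560} = - \frac{35}{23409} - \frac{17411}{4560} = - \frac{135911233}{35581680}$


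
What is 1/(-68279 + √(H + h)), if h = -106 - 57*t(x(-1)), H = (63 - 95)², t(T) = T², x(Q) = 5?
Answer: -68279/4662022348 - 13*I*√3/4662022348 ≈ -1.4646e-5 - 4.8298e-9*I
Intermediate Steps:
H = 1024 (H = (-32)² = 1024)
h = -1531 (h = -106 - 57*5² = -106 - 57*25 = -106 - 1425 = -1531)
1/(-68279 + √(H + h)) = 1/(-68279 + √(1024 - 1531)) = 1/(-68279 + √(-507)) = 1/(-68279 + 13*I*√3)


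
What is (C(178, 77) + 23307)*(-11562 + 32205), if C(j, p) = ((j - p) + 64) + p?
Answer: 486122007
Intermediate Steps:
C(j, p) = 64 + j (C(j, p) = (64 + j - p) + p = 64 + j)
(C(178, 77) + 23307)*(-11562 + 32205) = ((64 + 178) + 23307)*(-11562 + 32205) = (242 + 23307)*20643 = 23549*20643 = 486122007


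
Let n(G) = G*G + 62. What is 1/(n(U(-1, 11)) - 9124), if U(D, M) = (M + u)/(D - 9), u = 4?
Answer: -4/36239 ≈ -0.00011038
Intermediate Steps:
U(D, M) = (4 + M)/(-9 + D) (U(D, M) = (M + 4)/(D - 9) = (4 + M)/(-9 + D))
n(G) = 62 + G**2 (n(G) = G**2 + 62 = 62 + G**2)
1/(n(U(-1, 11)) - 9124) = 1/((62 + ((4 + 11)/(-9 - 1))**2) - 9124) = 1/((62 + (15/(-10))**2) - 9124) = 1/((62 + (-1/10*15)**2) - 9124) = 1/((62 + (-3/2)**2) - 9124) = 1/((62 + 9/4) - 9124) = 1/(257/4 - 9124) = 1/(-36239/4) = -4/36239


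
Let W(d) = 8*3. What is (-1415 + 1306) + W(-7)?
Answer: -85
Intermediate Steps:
W(d) = 24
(-1415 + 1306) + W(-7) = (-1415 + 1306) + 24 = -109 + 24 = -85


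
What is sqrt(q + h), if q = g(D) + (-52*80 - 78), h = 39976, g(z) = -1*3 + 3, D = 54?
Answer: sqrt(35738) ≈ 189.04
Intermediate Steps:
g(z) = 0 (g(z) = -3 + 3 = 0)
q = -4238 (q = 0 + (-52*80 - 78) = 0 + (-4160 - 78) = 0 - 4238 = -4238)
sqrt(q + h) = sqrt(-4238 + 39976) = sqrt(35738)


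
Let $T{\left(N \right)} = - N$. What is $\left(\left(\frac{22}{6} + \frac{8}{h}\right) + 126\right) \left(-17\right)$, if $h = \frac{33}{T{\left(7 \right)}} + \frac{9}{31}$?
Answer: $- \frac{260831}{120} \approx -2173.6$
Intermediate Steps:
$h = - \frac{960}{217}$ ($h = \frac{33}{\left(-1\right) 7} + \frac{9}{31} = \frac{33}{-7} + 9 \cdot \frac{1}{31} = 33 \left(- \frac{1}{7}\right) + \frac{9}{31} = - \frac{33}{7} + \frac{9}{31} = - \frac{960}{217} \approx -4.424$)
$\left(\left(\frac{22}{6} + \frac{8}{h}\right) + 126\right) \left(-17\right) = \left(\left(\frac{22}{6} + \frac{8}{- \frac{960}{217}}\right) + 126\right) \left(-17\right) = \left(\left(22 \cdot \frac{1}{6} + 8 \left(- \frac{217}{960}\right)\right) + 126\right) \left(-17\right) = \left(\left(\frac{11}{3} - \frac{217}{120}\right) + 126\right) \left(-17\right) = \left(\frac{223}{120} + 126\right) \left(-17\right) = \frac{15343}{120} \left(-17\right) = - \frac{260831}{120}$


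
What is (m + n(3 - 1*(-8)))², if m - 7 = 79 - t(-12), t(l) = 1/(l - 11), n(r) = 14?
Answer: 5294601/529 ≈ 10009.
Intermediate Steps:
t(l) = 1/(-11 + l)
m = 1979/23 (m = 7 + (79 - 1/(-11 - 12)) = 7 + (79 - 1/(-23)) = 7 + (79 - 1*(-1/23)) = 7 + (79 + 1/23) = 7 + 1818/23 = 1979/23 ≈ 86.043)
(m + n(3 - 1*(-8)))² = (1979/23 + 14)² = (2301/23)² = 5294601/529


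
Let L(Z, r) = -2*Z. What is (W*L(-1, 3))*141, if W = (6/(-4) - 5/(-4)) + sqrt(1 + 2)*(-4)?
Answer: -141/2 - 1128*sqrt(3) ≈ -2024.3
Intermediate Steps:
W = -1/4 - 4*sqrt(3) (W = (6*(-1/4) - 5*(-1/4)) + sqrt(3)*(-4) = (-3/2 + 5/4) - 4*sqrt(3) = -1/4 - 4*sqrt(3) ≈ -7.1782)
(W*L(-1, 3))*141 = ((-1/4 - 4*sqrt(3))*(-2*(-1)))*141 = ((-1/4 - 4*sqrt(3))*2)*141 = (-1/2 - 8*sqrt(3))*141 = -141/2 - 1128*sqrt(3)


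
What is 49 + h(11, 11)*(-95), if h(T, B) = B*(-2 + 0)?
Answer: 2139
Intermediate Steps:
h(T, B) = -2*B (h(T, B) = B*(-2) = -2*B)
49 + h(11, 11)*(-95) = 49 - 2*11*(-95) = 49 - 22*(-95) = 49 + 2090 = 2139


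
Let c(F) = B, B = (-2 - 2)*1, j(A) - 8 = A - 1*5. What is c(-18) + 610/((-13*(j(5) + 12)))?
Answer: -165/26 ≈ -6.3462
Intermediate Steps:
j(A) = 3 + A (j(A) = 8 + (A - 1*5) = 8 + (A - 5) = 8 + (-5 + A) = 3 + A)
B = -4 (B = -4*1 = -4)
c(F) = -4
c(-18) + 610/((-13*(j(5) + 12))) = -4 + 610/((-13*((3 + 5) + 12))) = -4 + 610/((-13*(8 + 12))) = -4 + 610/((-13*20)) = -4 + 610/(-260) = -4 + 610*(-1/260) = -4 - 61/26 = -165/26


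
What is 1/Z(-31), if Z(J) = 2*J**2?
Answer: 1/1922 ≈ 0.00052029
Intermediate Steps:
1/Z(-31) = 1/(2*(-31)**2) = 1/(2*961) = 1/1922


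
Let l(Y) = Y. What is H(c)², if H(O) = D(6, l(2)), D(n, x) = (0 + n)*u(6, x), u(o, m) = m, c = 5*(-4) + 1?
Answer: 144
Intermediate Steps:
c = -19 (c = -20 + 1 = -19)
D(n, x) = n*x (D(n, x) = (0 + n)*x = n*x)
H(O) = 12 (H(O) = 6*2 = 12)
H(c)² = 12² = 144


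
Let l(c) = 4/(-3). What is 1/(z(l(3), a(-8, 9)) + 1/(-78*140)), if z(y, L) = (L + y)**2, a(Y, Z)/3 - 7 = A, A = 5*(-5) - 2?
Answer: 32760/123235837 ≈ 0.00026583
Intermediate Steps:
A = -27 (A = -25 - 2 = -27)
a(Y, Z) = -60 (a(Y, Z) = 21 + 3*(-27) = 21 - 81 = -60)
l(c) = -4/3 (l(c) = 4*(-1/3) = -4/3)
1/(z(l(3), a(-8, 9)) + 1/(-78*140)) = 1/((-60 - 4/3)**2 + 1/(-78*140)) = 1/((-184/3)**2 + 1/(-10920)) = 1/(33856/9 - 1/10920) = 1/(123235837/32760) = 32760/123235837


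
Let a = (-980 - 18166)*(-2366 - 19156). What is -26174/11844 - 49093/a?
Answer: -299606817955/135567809748 ≈ -2.2100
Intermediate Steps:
a = 412060212 (a = -19146*(-21522) = 412060212)
-26174/11844 - 49093/a = -26174/11844 - 49093/412060212 = -26174*1/11844 - 49093*1/412060212 = -13087/5922 - 49093/412060212 = -299606817955/135567809748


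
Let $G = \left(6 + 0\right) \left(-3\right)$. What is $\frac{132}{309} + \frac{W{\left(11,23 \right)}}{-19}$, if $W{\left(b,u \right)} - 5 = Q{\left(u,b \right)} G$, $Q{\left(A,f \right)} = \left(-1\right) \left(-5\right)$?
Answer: $\frac{9591}{1957} \approx 4.9009$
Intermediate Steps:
$Q{\left(A,f \right)} = 5$
$G = -18$ ($G = 6 \left(-3\right) = -18$)
$W{\left(b,u \right)} = -85$ ($W{\left(b,u \right)} = 5 + 5 \left(-18\right) = 5 - 90 = -85$)
$\frac{132}{309} + \frac{W{\left(11,23 \right)}}{-19} = \frac{132}{309} - \frac{85}{-19} = 132 \cdot \frac{1}{309} - - \frac{85}{19} = \frac{44}{103} + \frac{85}{19} = \frac{9591}{1957}$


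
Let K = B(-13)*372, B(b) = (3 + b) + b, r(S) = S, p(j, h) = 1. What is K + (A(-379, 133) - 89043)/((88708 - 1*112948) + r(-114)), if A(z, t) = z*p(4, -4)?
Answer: -104141701/12177 ≈ -8552.3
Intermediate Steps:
A(z, t) = z (A(z, t) = z*1 = z)
B(b) = 3 + 2*b
K = -8556 (K = (3 + 2*(-13))*372 = (3 - 26)*372 = -23*372 = -8556)
K + (A(-379, 133) - 89043)/((88708 - 1*112948) + r(-114)) = -8556 + (-379 - 89043)/((88708 - 1*112948) - 114) = -8556 - 89422/((88708 - 112948) - 114) = -8556 - 89422/(-24240 - 114) = -8556 - 89422/(-24354) = -8556 - 89422*(-1/24354) = -8556 + 44711/12177 = -104141701/12177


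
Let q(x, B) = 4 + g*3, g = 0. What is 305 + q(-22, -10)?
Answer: 309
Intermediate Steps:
q(x, B) = 4 (q(x, B) = 4 + 0*3 = 4 + 0 = 4)
305 + q(-22, -10) = 305 + 4 = 309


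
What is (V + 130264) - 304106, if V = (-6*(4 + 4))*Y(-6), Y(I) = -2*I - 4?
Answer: -174226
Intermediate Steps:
Y(I) = -4 - 2*I
V = -384 (V = (-6*(4 + 4))*(-4 - 2*(-6)) = (-48)*(-4 + 12) = -6*8*8 = -48*8 = -384)
(V + 130264) - 304106 = (-384 + 130264) - 304106 = 129880 - 304106 = -174226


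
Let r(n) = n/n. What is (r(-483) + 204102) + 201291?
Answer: 405394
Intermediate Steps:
r(n) = 1
(r(-483) + 204102) + 201291 = (1 + 204102) + 201291 = 204103 + 201291 = 405394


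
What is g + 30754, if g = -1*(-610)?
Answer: 31364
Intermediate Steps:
g = 610
g + 30754 = 610 + 30754 = 31364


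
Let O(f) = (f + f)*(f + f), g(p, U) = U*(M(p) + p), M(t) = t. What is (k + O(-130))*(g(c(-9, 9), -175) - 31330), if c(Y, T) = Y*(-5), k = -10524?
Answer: -2687138080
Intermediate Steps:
c(Y, T) = -5*Y
g(p, U) = 2*U*p (g(p, U) = U*(p + p) = U*(2*p) = 2*U*p)
O(f) = 4*f² (O(f) = (2*f)*(2*f) = 4*f²)
(k + O(-130))*(g(c(-9, 9), -175) - 31330) = (-10524 + 4*(-130)²)*(2*(-175)*(-5*(-9)) - 31330) = (-10524 + 4*16900)*(2*(-175)*45 - 31330) = (-10524 + 67600)*(-15750 - 31330) = 57076*(-47080) = -2687138080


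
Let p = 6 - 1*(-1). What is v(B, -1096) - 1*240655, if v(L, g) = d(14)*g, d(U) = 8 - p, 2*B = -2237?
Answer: -241751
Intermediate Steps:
B = -2237/2 (B = (½)*(-2237) = -2237/2 ≈ -1118.5)
p = 7 (p = 6 + 1 = 7)
d(U) = 1 (d(U) = 8 - 1*7 = 8 - 7 = 1)
v(L, g) = g (v(L, g) = 1*g = g)
v(B, -1096) - 1*240655 = -1096 - 1*240655 = -1096 - 240655 = -241751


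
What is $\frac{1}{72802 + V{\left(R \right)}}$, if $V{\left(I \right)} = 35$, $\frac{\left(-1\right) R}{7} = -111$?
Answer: $\frac{1}{72837} \approx 1.3729 \cdot 10^{-5}$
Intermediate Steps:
$R = 777$ ($R = \left(-7\right) \left(-111\right) = 777$)
$\frac{1}{72802 + V{\left(R \right)}} = \frac{1}{72802 + 35} = \frac{1}{72837}$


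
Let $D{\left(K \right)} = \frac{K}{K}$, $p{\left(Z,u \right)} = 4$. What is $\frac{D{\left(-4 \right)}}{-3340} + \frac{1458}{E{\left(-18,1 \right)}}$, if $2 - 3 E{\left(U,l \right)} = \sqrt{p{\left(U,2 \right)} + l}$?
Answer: $- \frac{29218321}{3340} - 4374 \sqrt{5} \approx -18529.0$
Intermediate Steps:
$E{\left(U,l \right)} = \frac{2}{3} - \frac{\sqrt{4 + l}}{3}$
$D{\left(K \right)} = 1$
$\frac{D{\left(-4 \right)}}{-3340} + \frac{1458}{E{\left(-18,1 \right)}} = 1 \frac{1}{-3340} + \frac{1458}{\frac{2}{3} - \frac{\sqrt{4 + 1}}{3}} = 1 \left(- \frac{1}{3340}\right) + \frac{1458}{\frac{2}{3} - \frac{\sqrt{5}}{3}} = - \frac{1}{3340} + \frac{1458}{\frac{2}{3} - \frac{\sqrt{5}}{3}}$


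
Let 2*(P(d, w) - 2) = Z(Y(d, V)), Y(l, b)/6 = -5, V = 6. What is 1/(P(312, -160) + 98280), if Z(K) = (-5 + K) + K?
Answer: 2/196499 ≈ 1.0178e-5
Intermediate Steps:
Y(l, b) = -30 (Y(l, b) = 6*(-5) = -30)
Z(K) = -5 + 2*K
P(d, w) = -61/2 (P(d, w) = 2 + (-5 + 2*(-30))/2 = 2 + (-5 - 60)/2 = 2 + (½)*(-65) = 2 - 65/2 = -61/2)
1/(P(312, -160) + 98280) = 1/(-61/2 + 98280) = 1/(196499/2) = 2/196499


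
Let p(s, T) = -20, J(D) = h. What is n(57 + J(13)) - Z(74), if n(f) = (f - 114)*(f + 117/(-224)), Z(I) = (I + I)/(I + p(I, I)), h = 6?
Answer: -19287691/6048 ≈ -3189.1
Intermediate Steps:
J(D) = 6
Z(I) = 2*I/(-20 + I) (Z(I) = (I + I)/(I - 20) = (2*I)/(-20 + I) = 2*I/(-20 + I))
n(f) = (-114 + f)*(-117/224 + f) (n(f) = (-114 + f)*(f + 117*(-1/224)) = (-114 + f)*(f - 117/224) = (-114 + f)*(-117/224 + f))
n(57 + J(13)) - Z(74) = (6669/112 + (57 + 6)² - 25653*(57 + 6)/224) - 2*74/(-20 + 74) = (6669/112 + 63² - 25653/224*63) - 2*74/54 = (6669/112 + 3969 - 230877/32) - 2*74/54 = -713745/224 - 1*74/27 = -713745/224 - 74/27 = -19287691/6048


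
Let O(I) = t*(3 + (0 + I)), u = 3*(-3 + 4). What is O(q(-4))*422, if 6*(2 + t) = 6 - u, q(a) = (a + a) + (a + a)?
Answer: 8229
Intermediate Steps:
q(a) = 4*a (q(a) = 2*a + 2*a = 4*a)
u = 3 (u = 3*1 = 3)
t = -3/2 (t = -2 + (6 - 1*3)/6 = -2 + (6 - 3)/6 = -2 + (⅙)*3 = -2 + ½ = -3/2 ≈ -1.5000)
O(I) = -9/2 - 3*I/2 (O(I) = -3*(3 + (0 + I))/2 = -3*(3 + I)/2 = -9/2 - 3*I/2)
O(q(-4))*422 = (-9/2 - 6*(-4))*422 = (-9/2 - 3/2*(-16))*422 = (-9/2 + 24)*422 = (39/2)*422 = 8229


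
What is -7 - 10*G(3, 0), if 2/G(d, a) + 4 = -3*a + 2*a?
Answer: -2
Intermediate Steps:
G(d, a) = 2/(-4 - a) (G(d, a) = 2/(-4 + (-3*a + 2*a)) = 2/(-4 - a))
-7 - 10*G(3, 0) = -7 - (-20)/(4 + 0) = -7 - (-20)/4 = -7 - 10*(-1/2) = -7 + 5 = -2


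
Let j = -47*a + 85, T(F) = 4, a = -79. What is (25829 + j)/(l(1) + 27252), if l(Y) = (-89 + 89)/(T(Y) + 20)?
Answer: 29627/27252 ≈ 1.0871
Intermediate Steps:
j = 3798 (j = -47*(-79) + 85 = 3713 + 85 = 3798)
l(Y) = 0 (l(Y) = (-89 + 89)/(4 + 20) = 0/24 = 0*(1/24) = 0)
(25829 + j)/(l(1) + 27252) = (25829 + 3798)/(0 + 27252) = 29627/27252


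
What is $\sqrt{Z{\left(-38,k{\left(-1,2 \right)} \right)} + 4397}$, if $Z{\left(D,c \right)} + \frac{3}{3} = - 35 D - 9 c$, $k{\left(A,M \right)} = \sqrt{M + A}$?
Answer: $\sqrt{5717} \approx 75.611$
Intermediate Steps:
$k{\left(A,M \right)} = \sqrt{A + M}$
$Z{\left(D,c \right)} = -1 - 35 D - 9 c$ ($Z{\left(D,c \right)} = -1 - \left(9 c + 35 D\right) = -1 - 35 D - 9 c$)
$\sqrt{Z{\left(-38,k{\left(-1,2 \right)} \right)} + 4397} = \sqrt{\left(-1 - -1330 - 9 \sqrt{-1 + 2}\right) + 4397} = \sqrt{\left(-1 + 1330 - 9 \sqrt{1}\right) + 4397} = \sqrt{\left(-1 + 1330 - 9\right) + 4397} = \sqrt{1320 + 4397} = \sqrt{5717}$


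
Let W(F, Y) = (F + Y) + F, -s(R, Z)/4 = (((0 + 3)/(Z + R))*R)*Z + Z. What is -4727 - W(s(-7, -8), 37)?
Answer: -24588/5 ≈ -4917.6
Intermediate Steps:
s(R, Z) = -4*Z - 12*R*Z/(R + Z) (s(R, Z) = -4*((((0 + 3)/(Z + R))*R)*Z + Z) = -4*(((3/(R + Z))*R)*Z + Z) = -4*((3*R/(R + Z))*Z + Z) = -4*(3*R*Z/(R + Z) + Z) = -4*(Z + 3*R*Z/(R + Z)) = -4*Z - 12*R*Z/(R + Z))
W(F, Y) = Y + 2*F
-4727 - W(s(-7, -8), 37) = -4727 - (37 + 2*(-4*(-8)*(-8 + 4*(-7))/(-7 - 8))) = -4727 - (37 + 2*(-4*(-8)*(-8 - 28)/(-15))) = -4727 - (37 + 2*(-4*(-8)*(-1/15)*(-36))) = -4727 - (37 + 2*(384/5)) = -4727 - (37 + 768/5) = -4727 - 1*953/5 = -4727 - 953/5 = -24588/5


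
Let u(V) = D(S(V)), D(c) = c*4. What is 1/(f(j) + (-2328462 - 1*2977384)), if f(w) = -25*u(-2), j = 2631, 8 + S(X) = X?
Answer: -1/5304846 ≈ -1.8851e-7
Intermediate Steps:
S(X) = -8 + X
D(c) = 4*c
u(V) = -32 + 4*V (u(V) = 4*(-8 + V) = -32 + 4*V)
f(w) = 1000 (f(w) = -25*(-32 + 4*(-2)) = -25*(-32 - 8) = -25*(-40) = 1000)
1/(f(j) + (-2328462 - 1*2977384)) = 1/(1000 + (-2328462 - 1*2977384)) = 1/(1000 + (-2328462 - 2977384)) = 1/(1000 - 5305846) = 1/(-5304846) = -1/5304846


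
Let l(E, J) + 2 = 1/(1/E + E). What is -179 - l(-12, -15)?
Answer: -25653/145 ≈ -176.92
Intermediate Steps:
l(E, J) = -2 + 1/(E + 1/E) (l(E, J) = -2 + 1/(1/E + E) = -2 + 1/(E + 1/E))
-179 - l(-12, -15) = -179 - (-2 - 12 - 2*(-12)²)/(1 + (-12)²) = -179 - (-2 - 12 - 2*144)/(1 + 144) = -179 - (-2 - 12 - 288)/145 = -179 - (-302)/145 = -179 - 1*(-302/145) = -179 + 302/145 = -25653/145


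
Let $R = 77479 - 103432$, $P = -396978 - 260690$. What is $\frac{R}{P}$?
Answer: $\frac{25953}{657668} \approx 0.039462$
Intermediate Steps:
$P = -657668$ ($P = -396978 - 260690 = -657668$)
$R = -25953$
$\frac{R}{P} = - \frac{25953}{-657668} = \left(-25953\right) \left(- \frac{1}{657668}\right) = \frac{25953}{657668}$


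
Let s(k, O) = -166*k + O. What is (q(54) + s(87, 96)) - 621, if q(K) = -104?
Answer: -15071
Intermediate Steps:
s(k, O) = O - 166*k
(q(54) + s(87, 96)) - 621 = (-104 + (96 - 166*87)) - 621 = (-104 + (96 - 14442)) - 621 = (-104 - 14346) - 621 = -14450 - 621 = -15071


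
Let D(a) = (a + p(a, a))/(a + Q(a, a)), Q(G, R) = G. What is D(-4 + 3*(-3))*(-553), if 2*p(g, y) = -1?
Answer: -14931/52 ≈ -287.13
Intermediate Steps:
p(g, y) = -½ (p(g, y) = (½)*(-1) = -½)
D(a) = (-½ + a)/(2*a) (D(a) = (a - ½)/(a + a) = (-½ + a)/((2*a)) = (-½ + a)*(1/(2*a)) = (-½ + a)/(2*a))
D(-4 + 3*(-3))*(-553) = ((-1 + 2*(-4 + 3*(-3)))/(4*(-4 + 3*(-3))))*(-553) = ((-1 + 2*(-4 - 9))/(4*(-4 - 9)))*(-553) = ((¼)*(-1 + 2*(-13))/(-13))*(-553) = ((¼)*(-1/13)*(-1 - 26))*(-553) = ((¼)*(-1/13)*(-27))*(-553) = (27/52)*(-553) = -14931/52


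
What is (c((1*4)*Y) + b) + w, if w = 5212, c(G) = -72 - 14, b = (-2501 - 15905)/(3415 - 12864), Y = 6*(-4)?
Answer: 48453980/9449 ≈ 5127.9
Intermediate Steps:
Y = -24
b = 18406/9449 (b = -18406/(-9449) = -18406*(-1/9449) = 18406/9449 ≈ 1.9479)
c(G) = -86
(c((1*4)*Y) + b) + w = (-86 + 18406/9449) + 5212 = -794208/9449 + 5212 = 48453980/9449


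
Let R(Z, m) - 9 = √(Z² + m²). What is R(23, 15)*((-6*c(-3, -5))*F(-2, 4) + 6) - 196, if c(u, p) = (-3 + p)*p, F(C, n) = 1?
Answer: -2302 - 234*√754 ≈ -8727.4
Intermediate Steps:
c(u, p) = p*(-3 + p)
R(Z, m) = 9 + √(Z² + m²)
R(23, 15)*((-6*c(-3, -5))*F(-2, 4) + 6) - 196 = (9 + √(23² + 15²))*(-(-30)*(-3 - 5)*1 + 6) - 196 = (9 + √(529 + 225))*(-(-30)*(-8)*1 + 6) - 196 = (9 + √754)*(-6*40*1 + 6) - 196 = (9 + √754)*(-240*1 + 6) - 196 = (9 + √754)*(-240 + 6) - 196 = (9 + √754)*(-234) - 196 = (-2106 - 234*√754) - 196 = -2302 - 234*√754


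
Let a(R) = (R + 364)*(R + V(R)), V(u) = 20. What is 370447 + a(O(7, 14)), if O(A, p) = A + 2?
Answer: 381264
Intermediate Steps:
O(A, p) = 2 + A
a(R) = (20 + R)*(364 + R) (a(R) = (R + 364)*(R + 20) = (364 + R)*(20 + R) = (20 + R)*(364 + R))
370447 + a(O(7, 14)) = 370447 + (7280 + (2 + 7)² + 384*(2 + 7)) = 370447 + (7280 + 9² + 384*9) = 370447 + (7280 + 81 + 3456) = 370447 + 10817 = 381264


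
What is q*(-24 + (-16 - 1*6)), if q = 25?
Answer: -1150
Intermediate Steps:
q*(-24 + (-16 - 1*6)) = 25*(-24 + (-16 - 1*6)) = 25*(-24 + (-16 - 6)) = 25*(-24 - 22) = 25*(-46) = -1150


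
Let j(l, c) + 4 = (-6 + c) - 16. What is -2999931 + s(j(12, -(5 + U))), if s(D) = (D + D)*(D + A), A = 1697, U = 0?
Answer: -3103223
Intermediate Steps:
j(l, c) = -26 + c (j(l, c) = -4 + ((-6 + c) - 16) = -4 + (-22 + c) = -26 + c)
s(D) = 2*D*(1697 + D) (s(D) = (D + D)*(D + 1697) = (2*D)*(1697 + D) = 2*D*(1697 + D))
-2999931 + s(j(12, -(5 + U))) = -2999931 + 2*(-26 - (5 + 0))*(1697 + (-26 - (5 + 0))) = -2999931 + 2*(-26 - 1*5)*(1697 + (-26 - 1*5)) = -2999931 + 2*(-26 - 5)*(1697 + (-26 - 5)) = -2999931 + 2*(-31)*(1697 - 31) = -2999931 + 2*(-31)*1666 = -2999931 - 103292 = -3103223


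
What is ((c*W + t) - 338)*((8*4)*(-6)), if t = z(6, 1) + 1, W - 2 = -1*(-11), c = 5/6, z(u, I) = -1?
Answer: 62816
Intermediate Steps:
c = ⅚ (c = (⅙)*5 = ⅚ ≈ 0.83333)
W = 13 (W = 2 - 1*(-11) = 2 + 11 = 13)
t = 0 (t = -1 + 1 = 0)
((c*W + t) - 338)*((8*4)*(-6)) = (((⅚)*13 + 0) - 338)*((8*4)*(-6)) = ((65/6 + 0) - 338)*(32*(-6)) = (65/6 - 338)*(-192) = -1963/6*(-192) = 62816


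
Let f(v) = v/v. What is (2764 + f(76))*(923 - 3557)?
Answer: -7283010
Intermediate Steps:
f(v) = 1
(2764 + f(76))*(923 - 3557) = (2764 + 1)*(923 - 3557) = 2765*(-2634) = -7283010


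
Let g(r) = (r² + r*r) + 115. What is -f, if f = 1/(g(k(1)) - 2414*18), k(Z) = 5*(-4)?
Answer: 1/42537 ≈ 2.3509e-5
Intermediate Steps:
k(Z) = -20
g(r) = 115 + 2*r² (g(r) = (r² + r²) + 115 = 2*r² + 115 = 115 + 2*r²)
f = -1/42537 (f = 1/((115 + 2*(-20)²) - 2414*18) = 1/((115 + 2*400) - 43452) = 1/((115 + 800) - 43452) = 1/(915 - 43452) = 1/(-42537) = -1/42537 ≈ -2.3509e-5)
-f = -1*(-1/42537) = 1/42537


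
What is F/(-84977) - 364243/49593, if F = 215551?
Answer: -41642098154/4214264361 ≈ -9.8812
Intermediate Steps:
F/(-84977) - 364243/49593 = 215551/(-84977) - 364243/49593 = 215551*(-1/84977) - 364243*1/49593 = -215551/84977 - 364243/49593 = -41642098154/4214264361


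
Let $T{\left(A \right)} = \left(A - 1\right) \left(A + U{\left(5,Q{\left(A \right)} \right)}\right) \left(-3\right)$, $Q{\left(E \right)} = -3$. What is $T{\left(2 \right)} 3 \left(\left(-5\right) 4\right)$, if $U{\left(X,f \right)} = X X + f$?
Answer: $4320$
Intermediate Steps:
$U{\left(X,f \right)} = f + X^{2}$ ($U{\left(X,f \right)} = X^{2} + f = f + X^{2}$)
$T{\left(A \right)} = - 3 \left(-1 + A\right) \left(22 + A\right)$ ($T{\left(A \right)} = \left(A - 1\right) \left(A - \left(3 - 5^{2}\right)\right) \left(-3\right) = \left(-1 + A\right) \left(A + \left(-3 + 25\right)\right) \left(-3\right) = \left(-1 + A\right) \left(A + 22\right) \left(-3\right) = \left(-1 + A\right) \left(22 + A\right) \left(-3\right) = - 3 \left(-1 + A\right) \left(22 + A\right)$)
$T{\left(2 \right)} 3 \left(\left(-5\right) 4\right) = \left(66 - 126 - 3 \cdot 2^{2}\right) 3 \left(\left(-5\right) 4\right) = \left(66 - 126 - 12\right) 3 \left(-20\right) = \left(-72\right) 3 \left(-20\right) = \left(-216\right) \left(-20\right) = 4320$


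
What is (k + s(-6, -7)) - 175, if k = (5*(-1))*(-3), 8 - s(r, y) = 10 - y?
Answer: -169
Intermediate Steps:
s(r, y) = -2 + y (s(r, y) = 8 - (10 - y) = 8 + (-10 + y) = -2 + y)
k = 15 (k = -5*(-3) = 15)
(k + s(-6, -7)) - 175 = (15 + (-2 - 7)) - 175 = (15 - 9) - 175 = 6 - 175 = -169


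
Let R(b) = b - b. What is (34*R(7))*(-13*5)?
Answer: 0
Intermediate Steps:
R(b) = 0
(34*R(7))*(-13*5) = (34*0)*(-13*5) = 0*(-65) = 0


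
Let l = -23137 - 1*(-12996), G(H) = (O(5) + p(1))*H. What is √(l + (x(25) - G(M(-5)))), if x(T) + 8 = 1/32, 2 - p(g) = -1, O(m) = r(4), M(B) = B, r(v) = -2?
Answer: I*√649214/8 ≈ 100.72*I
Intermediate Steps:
O(m) = -2
p(g) = 3 (p(g) = 2 - 1*(-1) = 2 + 1 = 3)
x(T) = -255/32 (x(T) = -8 + 1/32 = -255/32)
G(H) = H (G(H) = (-2 + 3)*H = 1*H = H)
l = -10141 (l = -23137 + 12996 = -10141)
√(l + (x(25) - G(M(-5)))) = √(-10141 + (-255/32 - 1*(-5))) = √(-10141 + (-255/32 + 5)) = √(-10141 - 95/32) = √(-324607/32) = I*√649214/8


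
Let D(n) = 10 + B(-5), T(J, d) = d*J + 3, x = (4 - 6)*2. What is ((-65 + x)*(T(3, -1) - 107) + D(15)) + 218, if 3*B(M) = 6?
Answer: 7613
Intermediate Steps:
x = -4 (x = -2*2 = -4)
B(M) = 2 (B(M) = (1/3)*6 = 2)
T(J, d) = 3 + J*d (T(J, d) = J*d + 3 = 3 + J*d)
D(n) = 12 (D(n) = 10 + 2 = 12)
((-65 + x)*(T(3, -1) - 107) + D(15)) + 218 = ((-65 - 4)*((3 + 3*(-1)) - 107) + 12) + 218 = (-69*((3 - 3) - 107) + 12) + 218 = (-69*(0 - 107) + 12) + 218 = (-69*(-107) + 12) + 218 = (7383 + 12) + 218 = 7395 + 218 = 7613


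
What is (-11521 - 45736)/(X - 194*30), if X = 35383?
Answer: -57257/29563 ≈ -1.9368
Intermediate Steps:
(-11521 - 45736)/(X - 194*30) = (-11521 - 45736)/(35383 - 194*30) = -57257/(35383 - 5820) = -57257/29563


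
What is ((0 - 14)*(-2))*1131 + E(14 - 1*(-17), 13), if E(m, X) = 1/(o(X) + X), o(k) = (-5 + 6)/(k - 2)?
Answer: 4560203/144 ≈ 31668.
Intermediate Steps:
o(k) = 1/(-2 + k)
E(m, X) = 1/(X + 1/(-2 + X)) (E(m, X) = 1/(1/(-2 + X) + X) = 1/(X + 1/(-2 + X)))
((0 - 14)*(-2))*1131 + E(14 - 1*(-17), 13) = ((0 - 14)*(-2))*1131 + (-2 + 13)/(1 + 13*(-2 + 13)) = -14*(-2)*1131 + 11/(1 + 13*11) = 28*1131 + 11/(1 + 143) = 31668 + 11/144 = 4560203/144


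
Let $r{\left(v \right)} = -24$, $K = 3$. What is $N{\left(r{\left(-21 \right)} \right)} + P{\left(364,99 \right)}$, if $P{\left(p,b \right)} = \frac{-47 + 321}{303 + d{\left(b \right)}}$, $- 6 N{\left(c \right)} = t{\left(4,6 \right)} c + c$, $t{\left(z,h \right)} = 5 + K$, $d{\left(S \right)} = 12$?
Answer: $\frac{11614}{315} \approx 36.87$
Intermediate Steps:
$t{\left(z,h \right)} = 8$ ($t{\left(z,h \right)} = 5 + 3 = 8$)
$N{\left(c \right)} = - \frac{3 c}{2}$ ($N{\left(c \right)} = - \frac{8 c + c}{6} = - \frac{9 c}{6} = - \frac{3 c}{2}$)
$P{\left(p,b \right)} = \frac{274}{315}$ ($P{\left(p,b \right)} = \frac{-47 + 321}{303 + 12} = \frac{274}{315}$)
$N{\left(r{\left(-21 \right)} \right)} + P{\left(364,99 \right)} = \left(- \frac{3}{2}\right) \left(-24\right) + \frac{274}{315} = 36 + \frac{274}{315} = \frac{11614}{315}$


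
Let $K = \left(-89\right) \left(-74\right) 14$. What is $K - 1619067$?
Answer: $-1526863$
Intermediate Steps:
$K = 92204$ ($K = 6586 \cdot 14 = 92204$)
$K - 1619067 = 92204 - 1619067 = -1526863$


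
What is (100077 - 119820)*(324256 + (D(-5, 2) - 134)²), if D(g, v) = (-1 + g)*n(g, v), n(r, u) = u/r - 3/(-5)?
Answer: -169066732368/25 ≈ -6.7627e+9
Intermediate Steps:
n(r, u) = ⅗ + u/r (n(r, u) = u/r - 3*(-⅕) = u/r + ⅗ = ⅗ + u/r)
D(g, v) = (-1 + g)*(⅗ + v/g)
(100077 - 119820)*(324256 + (D(-5, 2) - 134)²) = (100077 - 119820)*(324256 + ((⅕)*(-1 - 5)*(3*(-5) + 5*2)/(-5) - 134)²) = -19743*(324256 + ((⅕)*(-⅕)*(-6)*(-15 + 10) - 134)²) = -19743*(324256 + ((⅕)*(-⅕)*(-6)*(-5) - 134)²) = -19743*(324256 + (-6/5 - 134)²) = -19743*(324256 + (-676/5)²) = -19743*(324256 + 456976/25) = -19743*8563376/25 = -169066732368/25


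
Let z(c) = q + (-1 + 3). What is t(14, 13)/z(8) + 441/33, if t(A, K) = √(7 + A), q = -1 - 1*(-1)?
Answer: 147/11 + √21/2 ≈ 15.655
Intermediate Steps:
q = 0 (q = -1 + 1 = 0)
z(c) = 2 (z(c) = 0 + (-1 + 3) = 0 + 2 = 2)
t(14, 13)/z(8) + 441/33 = √(7 + 14)/2 + 441/33 = √21*(½) + 441*(1/33) = √21/2 + 147/11 = 147/11 + √21/2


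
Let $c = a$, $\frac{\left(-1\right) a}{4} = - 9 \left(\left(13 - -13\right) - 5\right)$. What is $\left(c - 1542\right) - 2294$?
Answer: $-3080$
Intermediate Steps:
$a = 756$ ($a = - 4 \left(- 9 \left(\left(13 - -13\right) - 5\right)\right) = - 4 \left(- 9 \left(\left(13 + 13\right) - 5\right)\right) = - 4 \left(- 9 \left(26 - 5\right)\right) = - 4 \left(\left(-9\right) 21\right) = \left(-4\right) \left(-189\right) = 756$)
$c = 756$
$\left(c - 1542\right) - 2294 = \left(756 - 1542\right) - 2294 = -786 - 2294 = -3080$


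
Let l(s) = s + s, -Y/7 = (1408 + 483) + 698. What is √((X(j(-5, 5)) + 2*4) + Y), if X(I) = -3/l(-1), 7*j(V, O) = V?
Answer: I*√72454/2 ≈ 134.59*I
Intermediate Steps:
j(V, O) = V/7
Y = -18123 (Y = -7*((1408 + 483) + 698) = -7*(1891 + 698) = -7*2589 = -18123)
l(s) = 2*s
X(I) = 3/2 (X(I) = -3/(2*(-1)) = -3/(-2) = -3*(-½) = 3/2)
√((X(j(-5, 5)) + 2*4) + Y) = √((3/2 + 2*4) - 18123) = √((3/2 + 8) - 18123) = √(19/2 - 18123) = √(-36227/2) = I*√72454/2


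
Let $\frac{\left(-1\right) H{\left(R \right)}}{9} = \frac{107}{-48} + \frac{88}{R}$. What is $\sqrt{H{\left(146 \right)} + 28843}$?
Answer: $\frac{\sqrt{2460517633}}{292} \approx 169.88$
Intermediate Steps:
$H{\left(R \right)} = \frac{321}{16} - \frac{792}{R}$ ($H{\left(R \right)} = - 9 \left(\frac{107}{-48} + \frac{88}{R}\right) = - 9 \left(107 \left(- \frac{1}{48}\right) + \frac{88}{R}\right) = - 9 \left(- \frac{107}{48} + \frac{88}{R}\right) = \frac{321}{16} - \frac{792}{R}$)
$\sqrt{H{\left(146 \right)} + 28843} = \sqrt{\left(\frac{321}{16} - \frac{792}{146}\right) + 28843} = \sqrt{\left(\frac{321}{16} - \frac{396}{73}\right) + 28843} = \sqrt{\frac{17097}{1168} + 28843} = \sqrt{\frac{33705721}{1168}} = \frac{\sqrt{2460517633}}{292}$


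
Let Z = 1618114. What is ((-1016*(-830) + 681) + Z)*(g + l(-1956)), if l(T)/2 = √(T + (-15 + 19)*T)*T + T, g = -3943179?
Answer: -9718034073825 - 19263274800*I*√2445 ≈ -9.718e+12 - 9.5251e+11*I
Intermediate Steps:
l(T) = 2*T + 2*√5*T^(3/2) (l(T) = 2*(√(T + (-15 + 19)*T)*T + T) = 2*(√(T + 4*T)*T + T) = 2*(√(5*T)*T + T) = 2*((√5*√T)*T + T) = 2*(√5*T^(3/2) + T) = 2*(T + √5*T^(3/2)) = 2*T + 2*√5*T^(3/2))
((-1016*(-830) + 681) + Z)*(g + l(-1956)) = ((-1016*(-830) + 681) + 1618114)*(-3943179 + (2*(-1956) + 2*√5*(-1956)^(3/2))) = ((843280 + 681) + 1618114)*(-3943179 + (-3912 + 2*√5*(-3912*I*√489))) = (843961 + 1618114)*(-3943179 + (-3912 - 7824*I*√2445)) = 2462075*(-3947091 - 7824*I*√2445) = -9718034073825 - 19263274800*I*√2445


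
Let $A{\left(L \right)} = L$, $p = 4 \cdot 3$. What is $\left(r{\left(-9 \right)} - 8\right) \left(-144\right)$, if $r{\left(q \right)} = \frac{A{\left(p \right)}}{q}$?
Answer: $1344$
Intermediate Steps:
$p = 12$
$r{\left(q \right)} = \frac{12}{q}$
$\left(r{\left(-9 \right)} - 8\right) \left(-144\right) = \left(\frac{12}{-9} - 8\right) \left(-144\right) = \left(12 \left(- \frac{1}{9}\right) - 8\right) \left(-144\right) = \left(- \frac{4}{3} - 8\right) \left(-144\right) = \left(- \frac{28}{3}\right) \left(-144\right) = 1344$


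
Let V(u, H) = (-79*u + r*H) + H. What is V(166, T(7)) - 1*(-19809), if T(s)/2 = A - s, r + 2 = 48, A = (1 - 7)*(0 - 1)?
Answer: 6601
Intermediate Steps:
A = 6 (A = -6*(-1) = 6)
r = 46 (r = -2 + 48 = 46)
T(s) = 12 - 2*s (T(s) = 2*(6 - s) = 12 - 2*s)
V(u, H) = -79*u + 47*H (V(u, H) = (-79*u + 46*H) + H = -79*u + 47*H)
V(166, T(7)) - 1*(-19809) = (-79*166 + 47*(12 - 2*7)) - 1*(-19809) = (-13114 + 47*(12 - 14)) + 19809 = (-13114 + 47*(-2)) + 19809 = (-13114 - 94) + 19809 = -13208 + 19809 = 6601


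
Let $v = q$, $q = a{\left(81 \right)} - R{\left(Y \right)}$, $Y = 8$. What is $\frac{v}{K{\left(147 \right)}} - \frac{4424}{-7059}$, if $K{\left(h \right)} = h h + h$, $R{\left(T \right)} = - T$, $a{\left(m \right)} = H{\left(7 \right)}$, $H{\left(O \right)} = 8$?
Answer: $\frac{2676708}{4265989} \approx 0.62745$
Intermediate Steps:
$a{\left(m \right)} = 8$
$K{\left(h \right)} = h + h^{2}$ ($K{\left(h \right)} = h^{2} + h = h + h^{2}$)
$q = 16$ ($q = 8 - \left(-1\right) 8 = 8 - -8 = 8 + 8 = 16$)
$v = 16$
$\frac{v}{K{\left(147 \right)}} - \frac{4424}{-7059} = \frac{16}{147 \left(1 + 147\right)} - \frac{4424}{-7059} = \frac{16}{147 \cdot 148} - - \frac{4424}{7059} = \frac{16}{21756} + \frac{4424}{7059} = 16 \cdot \frac{1}{21756} + \frac{4424}{7059} = \frac{4}{5439} + \frac{4424}{7059} = \frac{2676708}{4265989}$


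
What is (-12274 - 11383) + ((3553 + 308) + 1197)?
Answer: -18599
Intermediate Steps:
(-12274 - 11383) + ((3553 + 308) + 1197) = -23657 + (3861 + 1197) = -23657 + 5058 = -18599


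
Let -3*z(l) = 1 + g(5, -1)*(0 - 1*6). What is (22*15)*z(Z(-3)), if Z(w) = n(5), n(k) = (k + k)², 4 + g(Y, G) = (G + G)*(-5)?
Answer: 3850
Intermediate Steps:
g(Y, G) = -4 - 10*G (g(Y, G) = -4 + (G + G)*(-5) = -4 + (2*G)*(-5) = -4 - 10*G)
n(k) = 4*k² (n(k) = (2*k)² = 4*k²)
Z(w) = 100 (Z(w) = 4*5² = 4*25 = 100)
z(l) = 35/3 (z(l) = -(1 + (-4 - 10*(-1))*(0 - 1*6))/3 = -(1 + (-4 + 10)*(0 - 6))/3 = -(1 + 6*(-6))/3 = -(1 - 36)/3 = -⅓*(-35) = 35/3)
(22*15)*z(Z(-3)) = (22*15)*(35/3) = 330*(35/3) = 3850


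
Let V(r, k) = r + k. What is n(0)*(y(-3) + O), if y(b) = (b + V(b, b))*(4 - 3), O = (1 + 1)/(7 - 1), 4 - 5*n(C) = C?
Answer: -104/15 ≈ -6.9333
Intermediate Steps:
n(C) = ⅘ - C/5
O = ⅓ (O = 2/6 = 2*(⅙) = ⅓ ≈ 0.33333)
V(r, k) = k + r
y(b) = 3*b (y(b) = (b + (b + b))*(4 - 3) = (b + 2*b)*1 = (3*b)*1 = 3*b)
n(0)*(y(-3) + O) = (⅘ - ⅕*0)*(3*(-3) + ⅓) = (⅘ + 0)*(-9 + ⅓) = (⅘)*(-26/3) = -104/15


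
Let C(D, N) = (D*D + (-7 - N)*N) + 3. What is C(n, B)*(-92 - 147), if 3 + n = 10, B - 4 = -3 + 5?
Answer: 6214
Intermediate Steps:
B = 6 (B = 4 + (-3 + 5) = 4 + 2 = 6)
n = 7 (n = -3 + 10 = 7)
C(D, N) = 3 + D**2 + N*(-7 - N) (C(D, N) = (D**2 + N*(-7 - N)) + 3 = 3 + D**2 + N*(-7 - N))
C(n, B)*(-92 - 147) = (3 + 7**2 - 1*6**2 - 7*6)*(-92 - 147) = (3 + 49 - 1*36 - 42)*(-239) = (3 + 49 - 36 - 42)*(-239) = -26*(-239) = 6214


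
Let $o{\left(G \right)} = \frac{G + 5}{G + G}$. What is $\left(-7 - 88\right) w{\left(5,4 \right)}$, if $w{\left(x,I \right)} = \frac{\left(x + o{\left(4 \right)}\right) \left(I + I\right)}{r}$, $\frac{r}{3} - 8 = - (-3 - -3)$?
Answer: $- \frac{4655}{24} \approx -193.96$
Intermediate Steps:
$o{\left(G \right)} = \frac{5 + G}{2 G}$
$r = 24$ ($r = 24 + 3 \left(- (-3 - -3)\right) = 24 + 3 \left(- (-3 + 3)\right) = 24 + 3 \left(\left(-1\right) 0\right) = 24 + 3 \cdot 0 = 24 + 0 = 24$)
$w{\left(x,I \right)} = \frac{I \left(\frac{9}{8} + x\right)}{12}$ ($w{\left(x,I \right)} = \frac{\left(x + \frac{5 + 4}{2 \cdot 4}\right) \left(I + I\right)}{24} = \left(x + \frac{1}{2} \cdot \frac{1}{4} \cdot 9\right) 2 I \frac{1}{24} = \left(x + \frac{9}{8}\right) 2 I \frac{1}{24} = \left(\frac{9}{8} + x\right) 2 I \frac{1}{24} = 2 I \left(\frac{9}{8} + x\right) \frac{1}{24} = \frac{I \left(\frac{9}{8} + x\right)}{12}$)
$\left(-7 - 88\right) w{\left(5,4 \right)} = \left(-7 - 88\right) \frac{1}{96} \cdot 4 \left(9 + 8 \cdot 5\right) = - 95 \cdot \frac{1}{96} \cdot 4 \left(9 + 40\right) = - 95 \cdot \frac{1}{96} \cdot 4 \cdot 49 = \left(-95\right) \frac{49}{24} = - \frac{4655}{24}$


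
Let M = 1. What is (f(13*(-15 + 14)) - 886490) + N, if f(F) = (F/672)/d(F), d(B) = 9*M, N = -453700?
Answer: -8105469133/6048 ≈ -1.3402e+6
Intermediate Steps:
d(B) = 9 (d(B) = 9*1 = 9)
f(F) = F/6048 (f(F) = (F/672)/9 = (F*(1/672))*(⅑) = (F/672)*(⅑) = F/6048)
(f(13*(-15 + 14)) - 886490) + N = ((13*(-15 + 14))/6048 - 886490) - 453700 = ((13*(-1))/6048 - 886490) - 453700 = ((1/6048)*(-13) - 886490) - 453700 = (-13/6048 - 886490) - 453700 = -5361491533/6048 - 453700 = -8105469133/6048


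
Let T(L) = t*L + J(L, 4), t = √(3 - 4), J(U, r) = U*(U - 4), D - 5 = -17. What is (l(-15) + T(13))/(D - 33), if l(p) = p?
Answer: -34/15 - 13*I/45 ≈ -2.2667 - 0.28889*I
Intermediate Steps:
D = -12 (D = 5 - 17 = -12)
J(U, r) = U*(-4 + U)
t = I (t = √(-1) = I ≈ 1.0*I)
T(L) = I*L + L*(-4 + L)
(l(-15) + T(13))/(D - 33) = (-15 + 13*(-4 + I + 13))/(-12 - 33) = (-15 + 13*(9 + I))/(-45) = (-15 + (117 + 13*I))*(-1/45) = (102 + 13*I)*(-1/45) = -34/15 - 13*I/45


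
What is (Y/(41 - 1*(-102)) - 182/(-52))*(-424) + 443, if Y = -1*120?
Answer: -97983/143 ≈ -685.20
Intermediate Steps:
Y = -120
(Y/(41 - 1*(-102)) - 182/(-52))*(-424) + 443 = (-120/(41 - 1*(-102)) - 182/(-52))*(-424) + 443 = (-120/(41 + 102) - 182*(-1/52))*(-424) + 443 = (-120/143 + 7/2)*(-424) + 443 = (761/286)*(-424) + 443 = -161332/143 + 443 = -97983/143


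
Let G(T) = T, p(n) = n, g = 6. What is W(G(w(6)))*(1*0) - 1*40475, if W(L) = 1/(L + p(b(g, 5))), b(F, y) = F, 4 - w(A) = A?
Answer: -40475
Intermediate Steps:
w(A) = 4 - A
W(L) = 1/(6 + L) (W(L) = 1/(L + 6) = 1/(6 + L))
W(G(w(6)))*(1*0) - 1*40475 = (1*0)/(6 + (4 - 1*6)) - 1*40475 = 0/(6 + (4 - 6)) - 40475 = 0/(6 - 2) - 40475 = 0/4 - 40475 = (¼)*0 - 40475 = 0 - 40475 = -40475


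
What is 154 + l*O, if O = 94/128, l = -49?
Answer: 7553/64 ≈ 118.02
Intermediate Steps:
O = 47/64 (O = 94*(1/128) = 47/64 ≈ 0.73438)
154 + l*O = 154 - 49*47/64 = 154 - 2303/64 = 7553/64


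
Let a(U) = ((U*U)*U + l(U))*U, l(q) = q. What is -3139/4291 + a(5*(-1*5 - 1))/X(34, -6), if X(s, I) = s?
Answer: 102337211/4291 ≈ 23849.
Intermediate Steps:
a(U) = U*(U + U**3) (a(U) = ((U*U)*U + U)*U = (U**2*U + U)*U = (U**3 + U)*U = (U + U**3)*U = U*(U + U**3))
-3139/4291 + a(5*(-1*5 - 1))/X(34, -6) = -3139/4291 + ((5*(-1*5 - 1))**2 + (5*(-1*5 - 1))**4)/34 = -3139*1/4291 + ((5*(-5 - 1))**2 + (5*(-5 - 1))**4)*(1/34) = -3139/4291 + ((5*(-6))**2 + (5*(-6))**4)*(1/34) = -3139/4291 + ((-30)**2 + (-30)**4)*(1/34) = -3139/4291 + (900 + 810000)*(1/34) = -3139/4291 + 810900*(1/34) = -3139/4291 + 23850 = 102337211/4291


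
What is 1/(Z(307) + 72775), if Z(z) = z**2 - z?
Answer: 1/166717 ≈ 5.9982e-6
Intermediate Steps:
1/(Z(307) + 72775) = 1/(307*(-1 + 307) + 72775) = 1/(307*306 + 72775) = 1/(93942 + 72775) = 1/166717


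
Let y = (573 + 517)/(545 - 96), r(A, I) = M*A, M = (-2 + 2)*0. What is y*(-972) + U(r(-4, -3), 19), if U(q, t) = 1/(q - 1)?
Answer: -1059929/449 ≈ -2360.6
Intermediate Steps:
M = 0 (M = 0*0 = 0)
r(A, I) = 0 (r(A, I) = 0*A = 0)
y = 1090/449 ≈ 2.4276
U(q, t) = 1/(-1 + q)
y*(-972) + U(r(-4, -3), 19) = (1090/449)*(-972) + 1/(-1 + 0) = -1059480/449 + 1/(-1) = -1059480/449 - 1 = -1059929/449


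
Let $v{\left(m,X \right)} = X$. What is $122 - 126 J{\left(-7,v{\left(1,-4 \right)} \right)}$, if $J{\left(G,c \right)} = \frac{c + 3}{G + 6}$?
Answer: $-4$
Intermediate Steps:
$J{\left(G,c \right)} = \frac{3 + c}{6 + G}$
$122 - 126 J{\left(-7,v{\left(1,-4 \right)} \right)} = 122 - 126 \frac{3 - 4}{6 - 7} = 122 - 126 \frac{1}{-1} \left(-1\right) = 122 - 126 \left(\left(-1\right) \left(-1\right)\right) = 122 - 126 = -4$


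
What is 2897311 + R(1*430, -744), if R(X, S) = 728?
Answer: 2898039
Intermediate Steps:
2897311 + R(1*430, -744) = 2897311 + 728 = 2898039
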